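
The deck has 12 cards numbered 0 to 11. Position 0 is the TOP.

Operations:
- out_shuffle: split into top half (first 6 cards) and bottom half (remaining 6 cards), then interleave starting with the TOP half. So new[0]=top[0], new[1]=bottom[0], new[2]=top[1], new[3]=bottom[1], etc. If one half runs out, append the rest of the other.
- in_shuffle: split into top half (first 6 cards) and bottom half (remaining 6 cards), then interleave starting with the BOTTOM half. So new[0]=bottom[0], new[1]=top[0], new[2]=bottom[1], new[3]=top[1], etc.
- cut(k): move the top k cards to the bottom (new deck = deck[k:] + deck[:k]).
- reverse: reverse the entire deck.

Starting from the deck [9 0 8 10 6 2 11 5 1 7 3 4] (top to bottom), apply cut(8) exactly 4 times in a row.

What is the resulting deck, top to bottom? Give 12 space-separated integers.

After op 1 (cut(8)): [1 7 3 4 9 0 8 10 6 2 11 5]
After op 2 (cut(8)): [6 2 11 5 1 7 3 4 9 0 8 10]
After op 3 (cut(8)): [9 0 8 10 6 2 11 5 1 7 3 4]
After op 4 (cut(8)): [1 7 3 4 9 0 8 10 6 2 11 5]

Answer: 1 7 3 4 9 0 8 10 6 2 11 5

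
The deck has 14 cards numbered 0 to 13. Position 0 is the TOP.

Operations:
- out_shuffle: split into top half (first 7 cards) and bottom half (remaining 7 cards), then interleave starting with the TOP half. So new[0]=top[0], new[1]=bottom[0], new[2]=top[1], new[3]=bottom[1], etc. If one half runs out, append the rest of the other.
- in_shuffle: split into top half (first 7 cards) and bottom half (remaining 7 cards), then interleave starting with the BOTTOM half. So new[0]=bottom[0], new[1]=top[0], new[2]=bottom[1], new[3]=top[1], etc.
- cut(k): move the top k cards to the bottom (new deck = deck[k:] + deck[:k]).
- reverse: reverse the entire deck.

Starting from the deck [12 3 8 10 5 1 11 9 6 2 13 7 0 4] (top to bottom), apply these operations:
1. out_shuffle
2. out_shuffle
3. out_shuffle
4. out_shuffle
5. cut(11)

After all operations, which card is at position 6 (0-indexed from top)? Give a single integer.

Answer: 3

Derivation:
After op 1 (out_shuffle): [12 9 3 6 8 2 10 13 5 7 1 0 11 4]
After op 2 (out_shuffle): [12 13 9 5 3 7 6 1 8 0 2 11 10 4]
After op 3 (out_shuffle): [12 1 13 8 9 0 5 2 3 11 7 10 6 4]
After op 4 (out_shuffle): [12 2 1 3 13 11 8 7 9 10 0 6 5 4]
After op 5 (cut(11)): [6 5 4 12 2 1 3 13 11 8 7 9 10 0]
Position 6: card 3.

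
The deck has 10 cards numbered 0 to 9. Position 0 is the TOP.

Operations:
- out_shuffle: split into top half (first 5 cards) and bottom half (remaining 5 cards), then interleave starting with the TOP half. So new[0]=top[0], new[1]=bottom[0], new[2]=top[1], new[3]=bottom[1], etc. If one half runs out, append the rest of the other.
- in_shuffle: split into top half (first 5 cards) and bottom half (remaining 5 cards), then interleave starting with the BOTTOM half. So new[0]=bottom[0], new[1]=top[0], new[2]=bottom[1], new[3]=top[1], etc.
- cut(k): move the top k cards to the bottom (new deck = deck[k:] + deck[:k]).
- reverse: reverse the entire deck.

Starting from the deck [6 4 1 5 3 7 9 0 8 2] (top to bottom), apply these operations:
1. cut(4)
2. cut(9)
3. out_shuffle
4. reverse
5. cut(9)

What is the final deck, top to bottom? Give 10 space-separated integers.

After op 1 (cut(4)): [3 7 9 0 8 2 6 4 1 5]
After op 2 (cut(9)): [5 3 7 9 0 8 2 6 4 1]
After op 3 (out_shuffle): [5 8 3 2 7 6 9 4 0 1]
After op 4 (reverse): [1 0 4 9 6 7 2 3 8 5]
After op 5 (cut(9)): [5 1 0 4 9 6 7 2 3 8]

Answer: 5 1 0 4 9 6 7 2 3 8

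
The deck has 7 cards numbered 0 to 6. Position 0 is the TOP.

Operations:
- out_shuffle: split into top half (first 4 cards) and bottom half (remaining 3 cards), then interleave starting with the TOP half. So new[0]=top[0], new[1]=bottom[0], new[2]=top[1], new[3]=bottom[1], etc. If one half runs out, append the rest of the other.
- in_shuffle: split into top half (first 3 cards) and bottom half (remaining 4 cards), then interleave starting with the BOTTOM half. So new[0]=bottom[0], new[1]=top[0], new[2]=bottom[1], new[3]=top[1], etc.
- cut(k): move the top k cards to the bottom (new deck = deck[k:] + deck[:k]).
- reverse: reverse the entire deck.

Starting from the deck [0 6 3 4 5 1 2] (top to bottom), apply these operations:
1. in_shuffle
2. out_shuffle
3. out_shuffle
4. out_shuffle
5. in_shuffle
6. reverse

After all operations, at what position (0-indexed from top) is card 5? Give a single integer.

After op 1 (in_shuffle): [4 0 5 6 1 3 2]
After op 2 (out_shuffle): [4 1 0 3 5 2 6]
After op 3 (out_shuffle): [4 5 1 2 0 6 3]
After op 4 (out_shuffle): [4 0 5 6 1 3 2]
After op 5 (in_shuffle): [6 4 1 0 3 5 2]
After op 6 (reverse): [2 5 3 0 1 4 6]
Card 5 is at position 1.

Answer: 1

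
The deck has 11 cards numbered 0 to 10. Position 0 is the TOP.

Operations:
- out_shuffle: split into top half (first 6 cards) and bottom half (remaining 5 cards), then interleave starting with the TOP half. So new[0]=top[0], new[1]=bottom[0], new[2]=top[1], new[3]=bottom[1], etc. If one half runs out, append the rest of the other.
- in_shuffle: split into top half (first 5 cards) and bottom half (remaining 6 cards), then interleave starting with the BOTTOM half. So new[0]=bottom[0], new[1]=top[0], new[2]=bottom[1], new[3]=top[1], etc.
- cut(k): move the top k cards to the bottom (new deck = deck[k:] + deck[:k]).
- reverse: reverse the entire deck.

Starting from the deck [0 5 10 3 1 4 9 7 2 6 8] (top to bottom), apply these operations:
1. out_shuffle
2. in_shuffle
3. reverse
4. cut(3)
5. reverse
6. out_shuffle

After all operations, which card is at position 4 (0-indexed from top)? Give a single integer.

After op 1 (out_shuffle): [0 9 5 7 10 2 3 6 1 8 4]
After op 2 (in_shuffle): [2 0 3 9 6 5 1 7 8 10 4]
After op 3 (reverse): [4 10 8 7 1 5 6 9 3 0 2]
After op 4 (cut(3)): [7 1 5 6 9 3 0 2 4 10 8]
After op 5 (reverse): [8 10 4 2 0 3 9 6 5 1 7]
After op 6 (out_shuffle): [8 9 10 6 4 5 2 1 0 7 3]
Position 4: card 4.

Answer: 4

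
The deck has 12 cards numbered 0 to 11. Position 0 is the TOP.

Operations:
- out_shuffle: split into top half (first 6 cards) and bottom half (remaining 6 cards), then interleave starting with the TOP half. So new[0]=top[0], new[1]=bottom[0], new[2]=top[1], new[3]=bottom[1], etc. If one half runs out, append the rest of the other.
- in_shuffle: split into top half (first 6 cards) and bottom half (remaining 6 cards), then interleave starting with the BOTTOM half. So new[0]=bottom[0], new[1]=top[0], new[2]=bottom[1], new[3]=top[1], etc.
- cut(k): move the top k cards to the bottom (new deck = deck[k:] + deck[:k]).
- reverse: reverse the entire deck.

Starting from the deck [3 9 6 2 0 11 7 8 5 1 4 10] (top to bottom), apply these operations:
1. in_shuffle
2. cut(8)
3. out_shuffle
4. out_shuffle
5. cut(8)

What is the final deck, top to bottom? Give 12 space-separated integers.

After op 1 (in_shuffle): [7 3 8 9 5 6 1 2 4 0 10 11]
After op 2 (cut(8)): [4 0 10 11 7 3 8 9 5 6 1 2]
After op 3 (out_shuffle): [4 8 0 9 10 5 11 6 7 1 3 2]
After op 4 (out_shuffle): [4 11 8 6 0 7 9 1 10 3 5 2]
After op 5 (cut(8)): [10 3 5 2 4 11 8 6 0 7 9 1]

Answer: 10 3 5 2 4 11 8 6 0 7 9 1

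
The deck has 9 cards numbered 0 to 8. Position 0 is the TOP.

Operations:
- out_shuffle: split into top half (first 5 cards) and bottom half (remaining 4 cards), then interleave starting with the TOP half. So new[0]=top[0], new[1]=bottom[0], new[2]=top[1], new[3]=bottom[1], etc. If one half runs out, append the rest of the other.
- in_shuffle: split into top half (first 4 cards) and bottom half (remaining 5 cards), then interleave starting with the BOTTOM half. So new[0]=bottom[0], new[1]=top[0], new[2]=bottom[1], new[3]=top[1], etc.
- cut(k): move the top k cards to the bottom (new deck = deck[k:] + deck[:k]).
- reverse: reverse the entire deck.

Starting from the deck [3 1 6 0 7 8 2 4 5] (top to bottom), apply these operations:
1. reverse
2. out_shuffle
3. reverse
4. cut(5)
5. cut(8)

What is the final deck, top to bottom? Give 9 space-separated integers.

After op 1 (reverse): [5 4 2 8 7 0 6 1 3]
After op 2 (out_shuffle): [5 0 4 6 2 1 8 3 7]
After op 3 (reverse): [7 3 8 1 2 6 4 0 5]
After op 4 (cut(5)): [6 4 0 5 7 3 8 1 2]
After op 5 (cut(8)): [2 6 4 0 5 7 3 8 1]

Answer: 2 6 4 0 5 7 3 8 1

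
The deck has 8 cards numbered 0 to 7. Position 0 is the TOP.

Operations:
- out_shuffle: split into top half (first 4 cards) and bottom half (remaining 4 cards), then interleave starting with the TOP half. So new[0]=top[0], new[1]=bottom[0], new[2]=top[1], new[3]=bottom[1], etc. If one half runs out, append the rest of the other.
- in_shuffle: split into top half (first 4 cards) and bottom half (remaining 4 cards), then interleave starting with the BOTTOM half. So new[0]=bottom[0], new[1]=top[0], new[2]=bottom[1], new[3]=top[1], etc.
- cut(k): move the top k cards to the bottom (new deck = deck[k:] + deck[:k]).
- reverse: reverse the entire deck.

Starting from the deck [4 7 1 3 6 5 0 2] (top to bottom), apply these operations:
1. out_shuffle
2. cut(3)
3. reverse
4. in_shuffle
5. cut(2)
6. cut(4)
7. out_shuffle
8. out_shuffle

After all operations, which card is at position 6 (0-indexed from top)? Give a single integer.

Answer: 6

Derivation:
After op 1 (out_shuffle): [4 6 7 5 1 0 3 2]
After op 2 (cut(3)): [5 1 0 3 2 4 6 7]
After op 3 (reverse): [7 6 4 2 3 0 1 5]
After op 4 (in_shuffle): [3 7 0 6 1 4 5 2]
After op 5 (cut(2)): [0 6 1 4 5 2 3 7]
After op 6 (cut(4)): [5 2 3 7 0 6 1 4]
After op 7 (out_shuffle): [5 0 2 6 3 1 7 4]
After op 8 (out_shuffle): [5 3 0 1 2 7 6 4]
Position 6: card 6.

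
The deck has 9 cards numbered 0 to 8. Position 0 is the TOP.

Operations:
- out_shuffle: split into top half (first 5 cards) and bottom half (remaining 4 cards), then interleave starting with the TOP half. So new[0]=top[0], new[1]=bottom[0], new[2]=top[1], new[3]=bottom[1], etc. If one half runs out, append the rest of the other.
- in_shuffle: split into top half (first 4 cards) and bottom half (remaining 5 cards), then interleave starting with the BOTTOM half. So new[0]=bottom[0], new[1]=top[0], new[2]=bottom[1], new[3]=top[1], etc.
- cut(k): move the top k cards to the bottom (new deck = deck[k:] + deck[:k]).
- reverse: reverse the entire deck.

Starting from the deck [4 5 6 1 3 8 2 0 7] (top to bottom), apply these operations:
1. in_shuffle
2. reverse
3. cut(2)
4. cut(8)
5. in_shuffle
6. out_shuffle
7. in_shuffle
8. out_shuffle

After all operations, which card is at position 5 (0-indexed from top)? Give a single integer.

After op 1 (in_shuffle): [3 4 8 5 2 6 0 1 7]
After op 2 (reverse): [7 1 0 6 2 5 8 4 3]
After op 3 (cut(2)): [0 6 2 5 8 4 3 7 1]
After op 4 (cut(8)): [1 0 6 2 5 8 4 3 7]
After op 5 (in_shuffle): [5 1 8 0 4 6 3 2 7]
After op 6 (out_shuffle): [5 6 1 3 8 2 0 7 4]
After op 7 (in_shuffle): [8 5 2 6 0 1 7 3 4]
After op 8 (out_shuffle): [8 1 5 7 2 3 6 4 0]
Position 5: card 3.

Answer: 3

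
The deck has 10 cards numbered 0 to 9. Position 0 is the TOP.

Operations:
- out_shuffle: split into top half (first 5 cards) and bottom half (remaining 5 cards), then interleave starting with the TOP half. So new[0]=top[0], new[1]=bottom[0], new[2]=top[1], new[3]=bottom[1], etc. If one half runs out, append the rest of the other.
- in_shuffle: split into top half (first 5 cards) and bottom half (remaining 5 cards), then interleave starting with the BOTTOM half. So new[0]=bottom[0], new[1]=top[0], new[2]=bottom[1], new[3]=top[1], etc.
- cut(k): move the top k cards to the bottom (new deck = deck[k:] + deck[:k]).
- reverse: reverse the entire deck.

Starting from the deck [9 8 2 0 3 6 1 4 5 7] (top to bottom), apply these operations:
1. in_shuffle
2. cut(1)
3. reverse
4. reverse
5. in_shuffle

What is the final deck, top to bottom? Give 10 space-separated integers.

Answer: 5 9 0 1 7 8 3 4 6 2

Derivation:
After op 1 (in_shuffle): [6 9 1 8 4 2 5 0 7 3]
After op 2 (cut(1)): [9 1 8 4 2 5 0 7 3 6]
After op 3 (reverse): [6 3 7 0 5 2 4 8 1 9]
After op 4 (reverse): [9 1 8 4 2 5 0 7 3 6]
After op 5 (in_shuffle): [5 9 0 1 7 8 3 4 6 2]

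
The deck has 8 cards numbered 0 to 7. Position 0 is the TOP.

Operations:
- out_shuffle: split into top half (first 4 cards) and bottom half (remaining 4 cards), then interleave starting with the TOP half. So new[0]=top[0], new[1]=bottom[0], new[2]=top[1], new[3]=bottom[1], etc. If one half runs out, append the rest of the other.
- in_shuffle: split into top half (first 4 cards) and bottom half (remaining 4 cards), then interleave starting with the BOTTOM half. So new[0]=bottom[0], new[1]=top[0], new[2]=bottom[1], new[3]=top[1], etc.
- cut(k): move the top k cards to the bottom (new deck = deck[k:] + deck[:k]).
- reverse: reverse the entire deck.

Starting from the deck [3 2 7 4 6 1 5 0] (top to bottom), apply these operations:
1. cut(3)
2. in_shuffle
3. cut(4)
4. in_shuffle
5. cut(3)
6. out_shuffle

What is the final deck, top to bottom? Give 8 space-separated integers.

Answer: 1 5 3 0 7 2 6 4

Derivation:
After op 1 (cut(3)): [4 6 1 5 0 3 2 7]
After op 2 (in_shuffle): [0 4 3 6 2 1 7 5]
After op 3 (cut(4)): [2 1 7 5 0 4 3 6]
After op 4 (in_shuffle): [0 2 4 1 3 7 6 5]
After op 5 (cut(3)): [1 3 7 6 5 0 2 4]
After op 6 (out_shuffle): [1 5 3 0 7 2 6 4]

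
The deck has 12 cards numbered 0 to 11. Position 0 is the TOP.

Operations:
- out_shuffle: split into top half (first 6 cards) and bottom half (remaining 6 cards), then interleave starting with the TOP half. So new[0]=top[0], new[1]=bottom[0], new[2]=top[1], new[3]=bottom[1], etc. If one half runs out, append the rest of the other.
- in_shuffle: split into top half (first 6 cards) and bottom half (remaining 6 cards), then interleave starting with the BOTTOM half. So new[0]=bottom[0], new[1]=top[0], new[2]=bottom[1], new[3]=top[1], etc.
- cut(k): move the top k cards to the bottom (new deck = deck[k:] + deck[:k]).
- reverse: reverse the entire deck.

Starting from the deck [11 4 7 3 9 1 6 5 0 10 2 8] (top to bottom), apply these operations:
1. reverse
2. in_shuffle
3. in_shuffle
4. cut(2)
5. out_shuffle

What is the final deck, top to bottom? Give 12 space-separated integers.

After op 1 (reverse): [8 2 10 0 5 6 1 9 3 7 4 11]
After op 2 (in_shuffle): [1 8 9 2 3 10 7 0 4 5 11 6]
After op 3 (in_shuffle): [7 1 0 8 4 9 5 2 11 3 6 10]
After op 4 (cut(2)): [0 8 4 9 5 2 11 3 6 10 7 1]
After op 5 (out_shuffle): [0 11 8 3 4 6 9 10 5 7 2 1]

Answer: 0 11 8 3 4 6 9 10 5 7 2 1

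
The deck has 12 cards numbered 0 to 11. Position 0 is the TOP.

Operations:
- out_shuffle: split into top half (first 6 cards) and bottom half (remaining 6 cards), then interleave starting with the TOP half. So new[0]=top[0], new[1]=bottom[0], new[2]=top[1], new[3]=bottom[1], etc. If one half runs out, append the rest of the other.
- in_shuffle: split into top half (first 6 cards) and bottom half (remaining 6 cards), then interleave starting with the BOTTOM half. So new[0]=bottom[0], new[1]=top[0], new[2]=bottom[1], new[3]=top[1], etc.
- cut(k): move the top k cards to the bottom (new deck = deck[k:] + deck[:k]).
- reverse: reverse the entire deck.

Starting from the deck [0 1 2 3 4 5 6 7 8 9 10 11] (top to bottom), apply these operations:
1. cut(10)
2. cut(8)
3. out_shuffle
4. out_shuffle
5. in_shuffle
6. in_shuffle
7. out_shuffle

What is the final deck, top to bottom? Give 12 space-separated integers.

Answer: 11 7 1 9 3 5 6 8 2 10 4 0

Derivation:
After op 1 (cut(10)): [10 11 0 1 2 3 4 5 6 7 8 9]
After op 2 (cut(8)): [6 7 8 9 10 11 0 1 2 3 4 5]
After op 3 (out_shuffle): [6 0 7 1 8 2 9 3 10 4 11 5]
After op 4 (out_shuffle): [6 9 0 3 7 10 1 4 8 11 2 5]
After op 5 (in_shuffle): [1 6 4 9 8 0 11 3 2 7 5 10]
After op 6 (in_shuffle): [11 1 3 6 2 4 7 9 5 8 10 0]
After op 7 (out_shuffle): [11 7 1 9 3 5 6 8 2 10 4 0]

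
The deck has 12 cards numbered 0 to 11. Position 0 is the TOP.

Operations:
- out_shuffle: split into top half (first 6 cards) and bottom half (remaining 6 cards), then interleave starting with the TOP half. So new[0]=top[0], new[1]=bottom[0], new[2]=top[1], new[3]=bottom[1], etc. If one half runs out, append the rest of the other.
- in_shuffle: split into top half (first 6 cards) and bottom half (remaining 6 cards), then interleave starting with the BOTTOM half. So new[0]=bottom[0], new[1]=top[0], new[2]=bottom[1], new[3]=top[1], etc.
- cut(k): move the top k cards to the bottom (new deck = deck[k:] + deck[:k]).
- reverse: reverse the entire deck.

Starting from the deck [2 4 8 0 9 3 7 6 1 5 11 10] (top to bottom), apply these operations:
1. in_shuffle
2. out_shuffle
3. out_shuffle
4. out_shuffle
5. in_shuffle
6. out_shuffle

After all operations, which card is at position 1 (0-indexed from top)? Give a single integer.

Answer: 11

Derivation:
After op 1 (in_shuffle): [7 2 6 4 1 8 5 0 11 9 10 3]
After op 2 (out_shuffle): [7 5 2 0 6 11 4 9 1 10 8 3]
After op 3 (out_shuffle): [7 4 5 9 2 1 0 10 6 8 11 3]
After op 4 (out_shuffle): [7 0 4 10 5 6 9 8 2 11 1 3]
After op 5 (in_shuffle): [9 7 8 0 2 4 11 10 1 5 3 6]
After op 6 (out_shuffle): [9 11 7 10 8 1 0 5 2 3 4 6]
Position 1: card 11.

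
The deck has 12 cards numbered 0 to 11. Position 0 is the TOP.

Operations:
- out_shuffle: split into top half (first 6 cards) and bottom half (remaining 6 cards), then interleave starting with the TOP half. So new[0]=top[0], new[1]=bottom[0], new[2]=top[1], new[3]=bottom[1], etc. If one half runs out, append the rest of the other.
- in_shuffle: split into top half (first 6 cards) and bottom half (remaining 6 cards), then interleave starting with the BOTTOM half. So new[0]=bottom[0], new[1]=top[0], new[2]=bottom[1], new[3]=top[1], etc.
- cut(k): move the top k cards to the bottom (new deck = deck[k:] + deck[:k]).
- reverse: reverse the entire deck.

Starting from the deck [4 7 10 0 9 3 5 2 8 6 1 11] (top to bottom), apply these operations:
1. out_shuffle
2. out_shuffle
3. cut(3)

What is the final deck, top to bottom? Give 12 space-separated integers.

After op 1 (out_shuffle): [4 5 7 2 10 8 0 6 9 1 3 11]
After op 2 (out_shuffle): [4 0 5 6 7 9 2 1 10 3 8 11]
After op 3 (cut(3)): [6 7 9 2 1 10 3 8 11 4 0 5]

Answer: 6 7 9 2 1 10 3 8 11 4 0 5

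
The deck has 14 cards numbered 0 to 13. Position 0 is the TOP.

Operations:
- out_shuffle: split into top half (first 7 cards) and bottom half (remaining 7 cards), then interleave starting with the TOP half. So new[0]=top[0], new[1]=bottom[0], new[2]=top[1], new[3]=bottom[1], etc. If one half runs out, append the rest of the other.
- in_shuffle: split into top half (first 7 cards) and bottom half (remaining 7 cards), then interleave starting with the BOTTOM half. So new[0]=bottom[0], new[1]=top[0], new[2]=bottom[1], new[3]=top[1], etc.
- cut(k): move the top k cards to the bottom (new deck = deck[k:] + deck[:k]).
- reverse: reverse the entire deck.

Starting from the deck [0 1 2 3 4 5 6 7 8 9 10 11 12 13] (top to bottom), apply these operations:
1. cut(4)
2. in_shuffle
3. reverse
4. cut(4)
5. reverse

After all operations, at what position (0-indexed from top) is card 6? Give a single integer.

After op 1 (cut(4)): [4 5 6 7 8 9 10 11 12 13 0 1 2 3]
After op 2 (in_shuffle): [11 4 12 5 13 6 0 7 1 8 2 9 3 10]
After op 3 (reverse): [10 3 9 2 8 1 7 0 6 13 5 12 4 11]
After op 4 (cut(4)): [8 1 7 0 6 13 5 12 4 11 10 3 9 2]
After op 5 (reverse): [2 9 3 10 11 4 12 5 13 6 0 7 1 8]
Card 6 is at position 9.

Answer: 9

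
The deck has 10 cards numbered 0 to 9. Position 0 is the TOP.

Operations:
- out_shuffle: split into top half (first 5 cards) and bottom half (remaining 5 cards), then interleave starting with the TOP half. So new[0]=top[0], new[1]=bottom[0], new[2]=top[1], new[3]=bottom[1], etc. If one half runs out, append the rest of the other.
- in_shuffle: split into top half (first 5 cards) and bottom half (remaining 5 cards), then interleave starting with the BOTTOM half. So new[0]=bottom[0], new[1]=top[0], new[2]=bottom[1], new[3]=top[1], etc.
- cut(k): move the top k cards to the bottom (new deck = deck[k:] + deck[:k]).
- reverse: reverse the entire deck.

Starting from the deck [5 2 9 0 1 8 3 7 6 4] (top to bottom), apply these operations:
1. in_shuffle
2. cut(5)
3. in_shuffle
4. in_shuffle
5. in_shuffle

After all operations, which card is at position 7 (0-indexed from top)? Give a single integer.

After op 1 (in_shuffle): [8 5 3 2 7 9 6 0 4 1]
After op 2 (cut(5)): [9 6 0 4 1 8 5 3 2 7]
After op 3 (in_shuffle): [8 9 5 6 3 0 2 4 7 1]
After op 4 (in_shuffle): [0 8 2 9 4 5 7 6 1 3]
After op 5 (in_shuffle): [5 0 7 8 6 2 1 9 3 4]
Position 7: card 9.

Answer: 9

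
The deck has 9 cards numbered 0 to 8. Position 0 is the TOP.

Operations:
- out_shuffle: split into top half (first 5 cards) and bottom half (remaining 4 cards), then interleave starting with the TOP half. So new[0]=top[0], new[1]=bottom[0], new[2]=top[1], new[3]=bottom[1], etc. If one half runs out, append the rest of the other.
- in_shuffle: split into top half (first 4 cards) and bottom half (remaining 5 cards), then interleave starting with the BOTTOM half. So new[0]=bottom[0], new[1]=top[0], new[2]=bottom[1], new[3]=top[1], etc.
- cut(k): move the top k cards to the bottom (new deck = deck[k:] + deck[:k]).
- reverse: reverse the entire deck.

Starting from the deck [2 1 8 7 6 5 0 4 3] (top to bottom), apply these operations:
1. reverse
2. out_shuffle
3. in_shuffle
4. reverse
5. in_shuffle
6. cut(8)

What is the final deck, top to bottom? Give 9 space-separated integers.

Answer: 0 5 6 7 8 1 2 3 4

Derivation:
After op 1 (reverse): [3 4 0 5 6 7 8 1 2]
After op 2 (out_shuffle): [3 7 4 8 0 1 5 2 6]
After op 3 (in_shuffle): [0 3 1 7 5 4 2 8 6]
After op 4 (reverse): [6 8 2 4 5 7 1 3 0]
After op 5 (in_shuffle): [5 6 7 8 1 2 3 4 0]
After op 6 (cut(8)): [0 5 6 7 8 1 2 3 4]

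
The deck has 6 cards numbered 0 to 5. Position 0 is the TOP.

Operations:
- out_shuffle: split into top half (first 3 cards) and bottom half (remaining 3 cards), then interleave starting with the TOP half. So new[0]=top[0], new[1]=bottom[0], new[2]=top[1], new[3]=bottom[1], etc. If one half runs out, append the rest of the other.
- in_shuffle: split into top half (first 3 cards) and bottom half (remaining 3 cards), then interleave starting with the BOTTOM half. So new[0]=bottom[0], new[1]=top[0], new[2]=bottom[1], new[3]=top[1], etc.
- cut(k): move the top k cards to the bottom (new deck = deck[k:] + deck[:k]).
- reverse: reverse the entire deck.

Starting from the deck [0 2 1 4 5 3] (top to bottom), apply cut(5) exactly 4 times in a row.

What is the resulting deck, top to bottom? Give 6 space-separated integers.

After op 1 (cut(5)): [3 0 2 1 4 5]
After op 2 (cut(5)): [5 3 0 2 1 4]
After op 3 (cut(5)): [4 5 3 0 2 1]
After op 4 (cut(5)): [1 4 5 3 0 2]

Answer: 1 4 5 3 0 2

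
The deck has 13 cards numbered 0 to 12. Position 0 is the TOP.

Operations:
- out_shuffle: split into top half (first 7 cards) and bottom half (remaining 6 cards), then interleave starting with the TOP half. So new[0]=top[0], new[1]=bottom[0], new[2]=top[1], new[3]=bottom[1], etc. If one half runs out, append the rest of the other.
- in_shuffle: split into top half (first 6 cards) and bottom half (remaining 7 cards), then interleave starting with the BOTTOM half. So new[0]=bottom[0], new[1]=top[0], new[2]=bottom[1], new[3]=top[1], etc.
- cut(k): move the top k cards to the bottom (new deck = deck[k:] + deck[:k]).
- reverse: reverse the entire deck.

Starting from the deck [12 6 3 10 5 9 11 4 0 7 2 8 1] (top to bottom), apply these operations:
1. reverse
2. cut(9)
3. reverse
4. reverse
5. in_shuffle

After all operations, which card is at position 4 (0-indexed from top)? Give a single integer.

After op 1 (reverse): [1 8 2 7 0 4 11 9 5 10 3 6 12]
After op 2 (cut(9)): [10 3 6 12 1 8 2 7 0 4 11 9 5]
After op 3 (reverse): [5 9 11 4 0 7 2 8 1 12 6 3 10]
After op 4 (reverse): [10 3 6 12 1 8 2 7 0 4 11 9 5]
After op 5 (in_shuffle): [2 10 7 3 0 6 4 12 11 1 9 8 5]
Position 4: card 0.

Answer: 0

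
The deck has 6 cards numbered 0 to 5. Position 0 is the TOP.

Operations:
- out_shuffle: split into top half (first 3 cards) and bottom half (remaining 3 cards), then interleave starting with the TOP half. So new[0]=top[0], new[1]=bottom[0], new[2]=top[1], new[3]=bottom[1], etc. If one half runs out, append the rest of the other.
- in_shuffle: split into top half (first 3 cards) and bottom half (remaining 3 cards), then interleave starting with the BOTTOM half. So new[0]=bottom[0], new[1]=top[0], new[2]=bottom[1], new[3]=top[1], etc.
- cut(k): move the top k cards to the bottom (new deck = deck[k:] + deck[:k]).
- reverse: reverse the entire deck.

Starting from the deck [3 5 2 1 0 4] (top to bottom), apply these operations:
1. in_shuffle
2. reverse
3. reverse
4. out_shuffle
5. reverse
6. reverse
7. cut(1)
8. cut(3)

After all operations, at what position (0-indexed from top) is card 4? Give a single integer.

After op 1 (in_shuffle): [1 3 0 5 4 2]
After op 2 (reverse): [2 4 5 0 3 1]
After op 3 (reverse): [1 3 0 5 4 2]
After op 4 (out_shuffle): [1 5 3 4 0 2]
After op 5 (reverse): [2 0 4 3 5 1]
After op 6 (reverse): [1 5 3 4 0 2]
After op 7 (cut(1)): [5 3 4 0 2 1]
After op 8 (cut(3)): [0 2 1 5 3 4]
Card 4 is at position 5.

Answer: 5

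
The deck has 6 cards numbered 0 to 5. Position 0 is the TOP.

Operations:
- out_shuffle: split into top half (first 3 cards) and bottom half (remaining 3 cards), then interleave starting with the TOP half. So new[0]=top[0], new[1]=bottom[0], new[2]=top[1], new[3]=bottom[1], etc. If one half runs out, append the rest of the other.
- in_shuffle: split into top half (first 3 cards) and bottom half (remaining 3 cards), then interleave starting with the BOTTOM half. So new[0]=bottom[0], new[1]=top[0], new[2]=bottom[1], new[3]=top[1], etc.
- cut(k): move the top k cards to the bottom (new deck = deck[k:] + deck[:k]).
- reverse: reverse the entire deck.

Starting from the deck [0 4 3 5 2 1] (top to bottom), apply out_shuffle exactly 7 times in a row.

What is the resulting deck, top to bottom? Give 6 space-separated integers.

After op 1 (out_shuffle): [0 5 4 2 3 1]
After op 2 (out_shuffle): [0 2 5 3 4 1]
After op 3 (out_shuffle): [0 3 2 4 5 1]
After op 4 (out_shuffle): [0 4 3 5 2 1]
After op 5 (out_shuffle): [0 5 4 2 3 1]
After op 6 (out_shuffle): [0 2 5 3 4 1]
After op 7 (out_shuffle): [0 3 2 4 5 1]

Answer: 0 3 2 4 5 1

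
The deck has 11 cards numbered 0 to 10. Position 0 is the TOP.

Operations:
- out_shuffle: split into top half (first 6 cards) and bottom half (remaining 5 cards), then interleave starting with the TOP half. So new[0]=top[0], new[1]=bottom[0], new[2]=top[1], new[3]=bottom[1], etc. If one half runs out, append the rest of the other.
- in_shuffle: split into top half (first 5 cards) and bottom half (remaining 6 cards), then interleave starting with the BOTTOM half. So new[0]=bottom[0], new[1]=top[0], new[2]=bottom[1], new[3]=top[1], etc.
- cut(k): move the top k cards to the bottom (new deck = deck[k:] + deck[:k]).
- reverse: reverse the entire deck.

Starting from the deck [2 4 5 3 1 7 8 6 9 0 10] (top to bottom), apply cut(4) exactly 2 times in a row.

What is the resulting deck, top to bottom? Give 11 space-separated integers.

After op 1 (cut(4)): [1 7 8 6 9 0 10 2 4 5 3]
After op 2 (cut(4)): [9 0 10 2 4 5 3 1 7 8 6]

Answer: 9 0 10 2 4 5 3 1 7 8 6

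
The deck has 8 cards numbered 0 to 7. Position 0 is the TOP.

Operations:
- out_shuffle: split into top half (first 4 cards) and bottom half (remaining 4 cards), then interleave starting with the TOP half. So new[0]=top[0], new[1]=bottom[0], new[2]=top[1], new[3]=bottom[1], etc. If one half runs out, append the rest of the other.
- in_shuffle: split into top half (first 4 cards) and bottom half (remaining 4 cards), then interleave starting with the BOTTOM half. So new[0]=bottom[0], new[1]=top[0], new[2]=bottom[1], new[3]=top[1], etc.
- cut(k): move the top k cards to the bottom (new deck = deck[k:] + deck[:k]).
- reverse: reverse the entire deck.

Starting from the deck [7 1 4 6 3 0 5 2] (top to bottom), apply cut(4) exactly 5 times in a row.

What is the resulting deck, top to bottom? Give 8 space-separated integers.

After op 1 (cut(4)): [3 0 5 2 7 1 4 6]
After op 2 (cut(4)): [7 1 4 6 3 0 5 2]
After op 3 (cut(4)): [3 0 5 2 7 1 4 6]
After op 4 (cut(4)): [7 1 4 6 3 0 5 2]
After op 5 (cut(4)): [3 0 5 2 7 1 4 6]

Answer: 3 0 5 2 7 1 4 6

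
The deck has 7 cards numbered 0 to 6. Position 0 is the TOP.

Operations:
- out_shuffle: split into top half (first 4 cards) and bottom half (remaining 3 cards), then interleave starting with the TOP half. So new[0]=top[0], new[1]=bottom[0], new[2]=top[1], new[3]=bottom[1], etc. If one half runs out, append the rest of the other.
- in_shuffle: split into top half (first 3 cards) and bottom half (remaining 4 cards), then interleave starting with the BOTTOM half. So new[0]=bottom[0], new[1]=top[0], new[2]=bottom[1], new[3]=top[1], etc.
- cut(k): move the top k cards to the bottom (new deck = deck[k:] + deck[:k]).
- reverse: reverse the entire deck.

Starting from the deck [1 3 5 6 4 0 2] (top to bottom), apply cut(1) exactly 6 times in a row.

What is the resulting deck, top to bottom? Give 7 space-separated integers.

Answer: 2 1 3 5 6 4 0

Derivation:
After op 1 (cut(1)): [3 5 6 4 0 2 1]
After op 2 (cut(1)): [5 6 4 0 2 1 3]
After op 3 (cut(1)): [6 4 0 2 1 3 5]
After op 4 (cut(1)): [4 0 2 1 3 5 6]
After op 5 (cut(1)): [0 2 1 3 5 6 4]
After op 6 (cut(1)): [2 1 3 5 6 4 0]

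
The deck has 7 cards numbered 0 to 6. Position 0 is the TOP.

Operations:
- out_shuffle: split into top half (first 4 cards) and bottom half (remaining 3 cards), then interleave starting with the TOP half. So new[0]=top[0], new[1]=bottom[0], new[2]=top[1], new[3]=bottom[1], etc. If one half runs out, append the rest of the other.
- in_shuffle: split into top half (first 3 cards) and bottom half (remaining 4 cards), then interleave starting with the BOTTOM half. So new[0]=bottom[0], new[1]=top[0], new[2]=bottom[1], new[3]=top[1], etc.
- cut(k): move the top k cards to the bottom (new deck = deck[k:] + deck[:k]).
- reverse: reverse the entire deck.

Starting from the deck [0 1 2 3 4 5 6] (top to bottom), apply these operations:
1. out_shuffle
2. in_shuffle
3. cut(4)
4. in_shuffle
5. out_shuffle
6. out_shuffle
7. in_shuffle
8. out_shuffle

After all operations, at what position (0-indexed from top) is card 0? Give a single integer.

Answer: 6

Derivation:
After op 1 (out_shuffle): [0 4 1 5 2 6 3]
After op 2 (in_shuffle): [5 0 2 4 6 1 3]
After op 3 (cut(4)): [6 1 3 5 0 2 4]
After op 4 (in_shuffle): [5 6 0 1 2 3 4]
After op 5 (out_shuffle): [5 2 6 3 0 4 1]
After op 6 (out_shuffle): [5 0 2 4 6 1 3]
After op 7 (in_shuffle): [4 5 6 0 1 2 3]
After op 8 (out_shuffle): [4 1 5 2 6 3 0]
Card 0 is at position 6.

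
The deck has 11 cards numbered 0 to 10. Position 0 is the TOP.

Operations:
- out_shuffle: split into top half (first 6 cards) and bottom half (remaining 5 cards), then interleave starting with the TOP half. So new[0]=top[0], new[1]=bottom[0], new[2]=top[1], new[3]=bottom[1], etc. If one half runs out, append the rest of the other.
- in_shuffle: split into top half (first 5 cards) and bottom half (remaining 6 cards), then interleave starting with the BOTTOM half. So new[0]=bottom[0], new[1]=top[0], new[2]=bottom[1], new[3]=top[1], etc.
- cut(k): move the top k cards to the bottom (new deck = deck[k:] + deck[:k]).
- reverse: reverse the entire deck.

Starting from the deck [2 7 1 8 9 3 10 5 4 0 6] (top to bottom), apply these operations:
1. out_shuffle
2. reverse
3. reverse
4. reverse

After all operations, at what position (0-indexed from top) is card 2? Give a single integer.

Answer: 10

Derivation:
After op 1 (out_shuffle): [2 10 7 5 1 4 8 0 9 6 3]
After op 2 (reverse): [3 6 9 0 8 4 1 5 7 10 2]
After op 3 (reverse): [2 10 7 5 1 4 8 0 9 6 3]
After op 4 (reverse): [3 6 9 0 8 4 1 5 7 10 2]
Card 2 is at position 10.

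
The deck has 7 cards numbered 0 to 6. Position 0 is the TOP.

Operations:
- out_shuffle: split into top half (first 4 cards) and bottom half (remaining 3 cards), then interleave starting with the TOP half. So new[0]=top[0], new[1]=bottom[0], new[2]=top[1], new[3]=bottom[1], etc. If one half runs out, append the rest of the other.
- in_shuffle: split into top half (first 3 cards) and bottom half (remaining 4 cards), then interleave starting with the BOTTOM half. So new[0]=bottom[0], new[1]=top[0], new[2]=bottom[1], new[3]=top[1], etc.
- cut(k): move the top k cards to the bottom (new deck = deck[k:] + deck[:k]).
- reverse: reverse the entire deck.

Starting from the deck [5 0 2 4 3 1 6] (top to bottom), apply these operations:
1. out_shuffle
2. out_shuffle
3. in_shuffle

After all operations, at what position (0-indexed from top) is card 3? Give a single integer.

After op 1 (out_shuffle): [5 3 0 1 2 6 4]
After op 2 (out_shuffle): [5 2 3 6 0 4 1]
After op 3 (in_shuffle): [6 5 0 2 4 3 1]
Card 3 is at position 5.

Answer: 5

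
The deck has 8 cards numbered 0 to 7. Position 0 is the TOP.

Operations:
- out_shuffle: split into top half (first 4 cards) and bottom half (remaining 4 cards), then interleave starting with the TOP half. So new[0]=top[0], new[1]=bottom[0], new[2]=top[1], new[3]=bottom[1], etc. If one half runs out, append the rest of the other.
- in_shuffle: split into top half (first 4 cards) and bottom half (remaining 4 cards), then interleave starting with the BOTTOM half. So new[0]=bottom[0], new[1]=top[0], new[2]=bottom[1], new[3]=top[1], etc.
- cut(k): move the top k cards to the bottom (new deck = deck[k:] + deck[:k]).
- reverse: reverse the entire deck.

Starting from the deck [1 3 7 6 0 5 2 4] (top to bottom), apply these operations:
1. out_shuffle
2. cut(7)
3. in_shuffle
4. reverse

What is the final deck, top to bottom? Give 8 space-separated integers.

Answer: 3 6 0 2 1 7 4 5

Derivation:
After op 1 (out_shuffle): [1 0 3 5 7 2 6 4]
After op 2 (cut(7)): [4 1 0 3 5 7 2 6]
After op 3 (in_shuffle): [5 4 7 1 2 0 6 3]
After op 4 (reverse): [3 6 0 2 1 7 4 5]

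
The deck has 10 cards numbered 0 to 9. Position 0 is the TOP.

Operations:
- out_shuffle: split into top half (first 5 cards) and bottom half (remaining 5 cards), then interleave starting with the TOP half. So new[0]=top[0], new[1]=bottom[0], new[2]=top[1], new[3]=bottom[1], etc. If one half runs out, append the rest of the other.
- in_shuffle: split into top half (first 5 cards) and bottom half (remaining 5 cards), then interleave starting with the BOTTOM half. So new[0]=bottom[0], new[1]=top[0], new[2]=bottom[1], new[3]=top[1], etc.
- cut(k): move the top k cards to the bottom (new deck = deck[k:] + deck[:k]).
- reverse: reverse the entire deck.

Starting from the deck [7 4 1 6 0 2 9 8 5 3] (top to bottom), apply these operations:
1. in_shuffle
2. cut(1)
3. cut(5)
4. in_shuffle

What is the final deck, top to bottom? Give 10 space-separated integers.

Answer: 7 5 9 6 4 3 8 0 1 2

Derivation:
After op 1 (in_shuffle): [2 7 9 4 8 1 5 6 3 0]
After op 2 (cut(1)): [7 9 4 8 1 5 6 3 0 2]
After op 3 (cut(5)): [5 6 3 0 2 7 9 4 8 1]
After op 4 (in_shuffle): [7 5 9 6 4 3 8 0 1 2]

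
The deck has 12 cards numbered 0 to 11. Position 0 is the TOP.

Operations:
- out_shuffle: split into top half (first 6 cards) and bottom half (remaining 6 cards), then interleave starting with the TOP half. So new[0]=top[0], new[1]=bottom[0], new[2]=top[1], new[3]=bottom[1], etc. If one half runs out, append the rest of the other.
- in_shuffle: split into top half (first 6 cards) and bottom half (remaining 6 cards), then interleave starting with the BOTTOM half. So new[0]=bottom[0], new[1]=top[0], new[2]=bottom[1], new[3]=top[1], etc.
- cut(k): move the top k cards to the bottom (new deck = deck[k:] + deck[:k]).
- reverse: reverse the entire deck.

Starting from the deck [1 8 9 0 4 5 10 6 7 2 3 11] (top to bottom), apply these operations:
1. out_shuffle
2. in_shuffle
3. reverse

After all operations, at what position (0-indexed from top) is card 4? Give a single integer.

After op 1 (out_shuffle): [1 10 8 6 9 7 0 2 4 3 5 11]
After op 2 (in_shuffle): [0 1 2 10 4 8 3 6 5 9 11 7]
After op 3 (reverse): [7 11 9 5 6 3 8 4 10 2 1 0]
Card 4 is at position 7.

Answer: 7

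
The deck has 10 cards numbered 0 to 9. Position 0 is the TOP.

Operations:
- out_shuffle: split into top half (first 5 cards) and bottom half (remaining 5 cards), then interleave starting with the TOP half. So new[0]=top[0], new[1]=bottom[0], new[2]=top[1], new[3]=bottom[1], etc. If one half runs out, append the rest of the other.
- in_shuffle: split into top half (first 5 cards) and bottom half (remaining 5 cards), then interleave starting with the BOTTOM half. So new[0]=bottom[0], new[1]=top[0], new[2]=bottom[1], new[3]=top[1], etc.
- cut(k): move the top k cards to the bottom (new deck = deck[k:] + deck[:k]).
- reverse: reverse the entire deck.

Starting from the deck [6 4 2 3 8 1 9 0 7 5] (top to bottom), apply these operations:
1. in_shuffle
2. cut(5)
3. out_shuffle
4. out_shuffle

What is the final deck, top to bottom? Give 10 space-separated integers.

Answer: 2 9 1 5 7 4 6 8 3 0

Derivation:
After op 1 (in_shuffle): [1 6 9 4 0 2 7 3 5 8]
After op 2 (cut(5)): [2 7 3 5 8 1 6 9 4 0]
After op 3 (out_shuffle): [2 1 7 6 3 9 5 4 8 0]
After op 4 (out_shuffle): [2 9 1 5 7 4 6 8 3 0]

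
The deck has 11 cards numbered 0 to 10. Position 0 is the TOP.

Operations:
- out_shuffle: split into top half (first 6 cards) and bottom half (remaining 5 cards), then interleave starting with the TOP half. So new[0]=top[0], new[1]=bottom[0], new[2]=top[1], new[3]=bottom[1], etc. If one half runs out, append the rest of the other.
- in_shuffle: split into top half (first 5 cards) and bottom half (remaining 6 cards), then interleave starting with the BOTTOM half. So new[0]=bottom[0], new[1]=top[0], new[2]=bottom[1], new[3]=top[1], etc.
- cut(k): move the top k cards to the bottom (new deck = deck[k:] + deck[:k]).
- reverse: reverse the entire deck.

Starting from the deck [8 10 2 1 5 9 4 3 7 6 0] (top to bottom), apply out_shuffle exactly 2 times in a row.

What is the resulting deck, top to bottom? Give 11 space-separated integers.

After op 1 (out_shuffle): [8 4 10 3 2 7 1 6 5 0 9]
After op 2 (out_shuffle): [8 1 4 6 10 5 3 0 2 9 7]

Answer: 8 1 4 6 10 5 3 0 2 9 7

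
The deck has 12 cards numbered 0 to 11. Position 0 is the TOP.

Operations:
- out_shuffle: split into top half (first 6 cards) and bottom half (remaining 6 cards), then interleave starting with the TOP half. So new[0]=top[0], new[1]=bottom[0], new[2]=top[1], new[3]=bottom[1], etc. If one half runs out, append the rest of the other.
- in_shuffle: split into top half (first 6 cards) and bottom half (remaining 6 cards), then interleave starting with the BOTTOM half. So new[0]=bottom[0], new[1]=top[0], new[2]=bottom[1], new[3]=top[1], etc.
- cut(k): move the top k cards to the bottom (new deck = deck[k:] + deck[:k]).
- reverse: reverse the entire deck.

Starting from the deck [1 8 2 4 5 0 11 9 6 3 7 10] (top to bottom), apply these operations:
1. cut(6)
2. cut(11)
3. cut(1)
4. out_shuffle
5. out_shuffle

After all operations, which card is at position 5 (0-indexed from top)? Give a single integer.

After op 1 (cut(6)): [11 9 6 3 7 10 1 8 2 4 5 0]
After op 2 (cut(11)): [0 11 9 6 3 7 10 1 8 2 4 5]
After op 3 (cut(1)): [11 9 6 3 7 10 1 8 2 4 5 0]
After op 4 (out_shuffle): [11 1 9 8 6 2 3 4 7 5 10 0]
After op 5 (out_shuffle): [11 3 1 4 9 7 8 5 6 10 2 0]
Position 5: card 7.

Answer: 7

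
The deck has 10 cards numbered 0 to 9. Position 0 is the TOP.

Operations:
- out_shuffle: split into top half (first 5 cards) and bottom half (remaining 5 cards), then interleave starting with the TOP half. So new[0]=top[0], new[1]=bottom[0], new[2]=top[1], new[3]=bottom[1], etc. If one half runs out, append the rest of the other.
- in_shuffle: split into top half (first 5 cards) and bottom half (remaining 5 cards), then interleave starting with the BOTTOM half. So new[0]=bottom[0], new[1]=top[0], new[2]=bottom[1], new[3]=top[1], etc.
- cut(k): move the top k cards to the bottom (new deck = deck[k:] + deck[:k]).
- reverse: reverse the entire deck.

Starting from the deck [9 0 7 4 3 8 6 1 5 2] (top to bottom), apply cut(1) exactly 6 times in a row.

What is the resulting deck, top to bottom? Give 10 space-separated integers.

After op 1 (cut(1)): [0 7 4 3 8 6 1 5 2 9]
After op 2 (cut(1)): [7 4 3 8 6 1 5 2 9 0]
After op 3 (cut(1)): [4 3 8 6 1 5 2 9 0 7]
After op 4 (cut(1)): [3 8 6 1 5 2 9 0 7 4]
After op 5 (cut(1)): [8 6 1 5 2 9 0 7 4 3]
After op 6 (cut(1)): [6 1 5 2 9 0 7 4 3 8]

Answer: 6 1 5 2 9 0 7 4 3 8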